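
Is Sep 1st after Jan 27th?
Yes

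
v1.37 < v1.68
True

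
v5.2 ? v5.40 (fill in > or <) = <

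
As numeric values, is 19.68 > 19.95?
False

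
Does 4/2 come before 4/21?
Yes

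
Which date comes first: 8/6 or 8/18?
8/6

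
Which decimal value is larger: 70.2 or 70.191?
70.2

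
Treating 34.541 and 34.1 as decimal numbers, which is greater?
34.541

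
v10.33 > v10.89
False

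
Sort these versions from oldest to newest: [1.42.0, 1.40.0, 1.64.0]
[1.40.0, 1.42.0, 1.64.0]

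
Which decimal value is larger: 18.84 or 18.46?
18.84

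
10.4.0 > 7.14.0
True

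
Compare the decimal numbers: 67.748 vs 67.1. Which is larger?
67.748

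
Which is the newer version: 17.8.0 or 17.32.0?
17.32.0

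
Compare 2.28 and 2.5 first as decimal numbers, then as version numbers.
As decimals: 2.28 < 2.5. As versions: v2.28 > v2.5 (minor version 28 > 5).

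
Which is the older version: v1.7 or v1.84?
v1.7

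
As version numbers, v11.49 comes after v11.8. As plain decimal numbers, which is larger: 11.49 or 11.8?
11.8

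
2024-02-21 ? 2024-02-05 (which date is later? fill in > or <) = >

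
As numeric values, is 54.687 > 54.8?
False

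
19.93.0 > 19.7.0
True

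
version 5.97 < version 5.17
False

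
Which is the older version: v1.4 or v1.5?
v1.4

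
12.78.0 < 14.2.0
True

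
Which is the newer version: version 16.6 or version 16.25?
version 16.25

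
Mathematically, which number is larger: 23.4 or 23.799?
23.799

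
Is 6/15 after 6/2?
Yes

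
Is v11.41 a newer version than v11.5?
Yes. Version numbers are compared segment by segment as integers, not as decimals: minor version 41 > 5, so v11.41 > v11.5 (even though the decimal 11.41 < 11.5).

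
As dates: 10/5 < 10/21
True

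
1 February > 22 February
False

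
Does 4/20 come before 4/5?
No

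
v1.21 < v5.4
True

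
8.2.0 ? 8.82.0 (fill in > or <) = <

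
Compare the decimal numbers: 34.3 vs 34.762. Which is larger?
34.762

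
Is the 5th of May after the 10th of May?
No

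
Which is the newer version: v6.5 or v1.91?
v6.5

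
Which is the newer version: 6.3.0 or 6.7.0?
6.7.0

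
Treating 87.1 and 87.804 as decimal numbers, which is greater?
87.804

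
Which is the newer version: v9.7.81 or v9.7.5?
v9.7.81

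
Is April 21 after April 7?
Yes. Day 21 comes after day 7 in April — this is a date comparison, not a decimal one (the decimal 4.21 would be smaller than 4.7).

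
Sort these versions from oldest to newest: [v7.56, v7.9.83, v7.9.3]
[v7.9.3, v7.9.83, v7.56]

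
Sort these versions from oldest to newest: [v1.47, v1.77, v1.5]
[v1.5, v1.47, v1.77]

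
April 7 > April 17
False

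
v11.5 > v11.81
False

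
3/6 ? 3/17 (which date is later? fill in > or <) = <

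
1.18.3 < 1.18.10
True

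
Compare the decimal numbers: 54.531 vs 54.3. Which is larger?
54.531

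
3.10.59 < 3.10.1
False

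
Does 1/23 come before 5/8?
Yes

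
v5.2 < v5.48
True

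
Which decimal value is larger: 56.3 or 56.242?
56.3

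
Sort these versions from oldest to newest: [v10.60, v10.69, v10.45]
[v10.45, v10.60, v10.69]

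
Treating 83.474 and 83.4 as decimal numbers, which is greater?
83.474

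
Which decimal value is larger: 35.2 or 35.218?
35.218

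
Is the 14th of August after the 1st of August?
Yes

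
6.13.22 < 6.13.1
False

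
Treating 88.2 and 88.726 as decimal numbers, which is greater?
88.726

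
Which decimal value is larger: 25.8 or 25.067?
25.8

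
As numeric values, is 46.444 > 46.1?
True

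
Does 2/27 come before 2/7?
No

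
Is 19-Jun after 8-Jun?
Yes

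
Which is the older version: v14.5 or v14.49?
v14.5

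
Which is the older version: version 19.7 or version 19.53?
version 19.7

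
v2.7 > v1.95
True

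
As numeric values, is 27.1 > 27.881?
False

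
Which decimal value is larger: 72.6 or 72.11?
72.6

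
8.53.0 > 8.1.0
True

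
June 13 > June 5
True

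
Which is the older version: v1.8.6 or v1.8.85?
v1.8.6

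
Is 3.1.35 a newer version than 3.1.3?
Yes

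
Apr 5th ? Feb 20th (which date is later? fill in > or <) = >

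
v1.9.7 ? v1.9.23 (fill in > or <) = <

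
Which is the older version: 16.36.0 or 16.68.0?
16.36.0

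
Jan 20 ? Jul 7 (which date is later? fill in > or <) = <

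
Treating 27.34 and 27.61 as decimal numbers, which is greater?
27.61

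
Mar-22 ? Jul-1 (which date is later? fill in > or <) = <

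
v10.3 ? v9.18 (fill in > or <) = >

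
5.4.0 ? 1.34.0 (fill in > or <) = >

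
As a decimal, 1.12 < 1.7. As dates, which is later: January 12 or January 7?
January 12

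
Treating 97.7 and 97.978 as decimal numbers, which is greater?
97.978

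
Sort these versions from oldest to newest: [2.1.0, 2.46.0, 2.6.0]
[2.1.0, 2.6.0, 2.46.0]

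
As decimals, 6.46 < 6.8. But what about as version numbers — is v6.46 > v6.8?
True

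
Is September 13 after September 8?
Yes. Day 13 comes after day 8 in September — this is a date comparison, not a decimal one (the decimal 9.13 would be smaller than 9.8).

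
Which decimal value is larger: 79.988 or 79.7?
79.988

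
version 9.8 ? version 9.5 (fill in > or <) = >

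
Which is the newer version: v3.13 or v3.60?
v3.60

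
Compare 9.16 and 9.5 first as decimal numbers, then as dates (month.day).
As decimals: 9.16 < 9.5. As dates: 9/16 is later than 9/5 (day 16 > day 5).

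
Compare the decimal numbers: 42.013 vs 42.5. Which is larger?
42.5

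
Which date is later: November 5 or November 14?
November 14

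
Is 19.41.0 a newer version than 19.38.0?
Yes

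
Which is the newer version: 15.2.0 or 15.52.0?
15.52.0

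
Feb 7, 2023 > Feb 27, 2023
False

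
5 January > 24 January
False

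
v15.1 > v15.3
False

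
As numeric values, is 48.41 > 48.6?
False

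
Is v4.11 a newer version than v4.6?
Yes. Version numbers are compared segment by segment as integers, not as decimals: minor version 11 > 6, so v4.11 > v4.6 (even though the decimal 4.11 < 4.6).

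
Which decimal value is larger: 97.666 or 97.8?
97.8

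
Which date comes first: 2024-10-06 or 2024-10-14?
2024-10-06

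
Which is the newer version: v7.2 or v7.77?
v7.77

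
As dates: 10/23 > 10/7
True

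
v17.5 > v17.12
False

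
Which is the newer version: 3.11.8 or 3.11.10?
3.11.10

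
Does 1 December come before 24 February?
No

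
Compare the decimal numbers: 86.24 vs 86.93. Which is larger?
86.93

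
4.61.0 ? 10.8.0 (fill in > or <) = <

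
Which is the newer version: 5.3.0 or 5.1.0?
5.3.0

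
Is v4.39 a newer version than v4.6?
Yes. Version numbers are compared segment by segment as integers, not as decimals: minor version 39 > 6, so v4.39 > v4.6 (even though the decimal 4.39 < 4.6).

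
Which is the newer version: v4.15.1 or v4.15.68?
v4.15.68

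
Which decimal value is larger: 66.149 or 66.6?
66.6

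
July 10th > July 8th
True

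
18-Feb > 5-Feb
True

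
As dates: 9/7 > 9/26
False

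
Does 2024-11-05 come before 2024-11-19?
Yes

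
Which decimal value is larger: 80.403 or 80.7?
80.7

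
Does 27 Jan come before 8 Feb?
Yes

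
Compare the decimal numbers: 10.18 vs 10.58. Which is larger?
10.58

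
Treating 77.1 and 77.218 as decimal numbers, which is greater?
77.218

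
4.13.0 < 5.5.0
True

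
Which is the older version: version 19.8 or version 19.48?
version 19.8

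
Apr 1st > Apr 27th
False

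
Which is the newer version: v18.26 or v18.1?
v18.26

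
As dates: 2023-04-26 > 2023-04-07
True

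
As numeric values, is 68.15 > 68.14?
True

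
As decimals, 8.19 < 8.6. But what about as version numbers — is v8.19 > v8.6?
True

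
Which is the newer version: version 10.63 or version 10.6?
version 10.63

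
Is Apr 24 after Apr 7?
Yes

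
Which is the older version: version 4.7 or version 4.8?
version 4.7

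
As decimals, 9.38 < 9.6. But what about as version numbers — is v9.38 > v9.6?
True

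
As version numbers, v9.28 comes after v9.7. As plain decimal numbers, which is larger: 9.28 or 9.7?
9.7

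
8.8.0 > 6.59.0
True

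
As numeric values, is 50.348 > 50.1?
True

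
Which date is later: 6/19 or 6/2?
6/19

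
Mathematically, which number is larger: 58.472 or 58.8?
58.8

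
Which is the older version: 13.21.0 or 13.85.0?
13.21.0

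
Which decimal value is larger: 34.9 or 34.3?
34.9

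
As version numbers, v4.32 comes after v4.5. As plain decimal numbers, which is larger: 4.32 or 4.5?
4.5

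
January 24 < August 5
True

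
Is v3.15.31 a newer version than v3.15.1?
Yes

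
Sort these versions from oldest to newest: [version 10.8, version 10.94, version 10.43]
[version 10.8, version 10.43, version 10.94]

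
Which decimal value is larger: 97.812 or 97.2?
97.812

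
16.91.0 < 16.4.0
False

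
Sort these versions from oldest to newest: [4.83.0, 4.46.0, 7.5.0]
[4.46.0, 4.83.0, 7.5.0]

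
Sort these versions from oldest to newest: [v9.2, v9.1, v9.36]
[v9.1, v9.2, v9.36]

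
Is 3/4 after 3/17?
No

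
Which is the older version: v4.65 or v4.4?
v4.4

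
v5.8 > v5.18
False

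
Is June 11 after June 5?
Yes. Day 11 comes after day 5 in June — this is a date comparison, not a decimal one (the decimal 6.11 would be smaller than 6.5).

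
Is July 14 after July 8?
Yes. Day 14 comes after day 8 in July — this is a date comparison, not a decimal one (the decimal 7.14 would be smaller than 7.8).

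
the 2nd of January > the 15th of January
False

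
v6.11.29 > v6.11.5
True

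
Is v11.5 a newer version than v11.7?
No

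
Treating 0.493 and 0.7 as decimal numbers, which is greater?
0.7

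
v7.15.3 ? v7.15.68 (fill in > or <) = <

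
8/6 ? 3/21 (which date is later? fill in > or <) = >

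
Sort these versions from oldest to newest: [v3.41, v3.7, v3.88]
[v3.7, v3.41, v3.88]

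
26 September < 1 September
False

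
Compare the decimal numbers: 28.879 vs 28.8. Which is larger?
28.879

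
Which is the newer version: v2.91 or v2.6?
v2.91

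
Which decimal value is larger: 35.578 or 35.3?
35.578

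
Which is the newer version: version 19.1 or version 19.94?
version 19.94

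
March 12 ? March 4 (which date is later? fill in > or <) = >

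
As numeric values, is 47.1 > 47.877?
False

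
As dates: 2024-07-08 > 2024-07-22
False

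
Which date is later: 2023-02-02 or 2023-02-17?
2023-02-17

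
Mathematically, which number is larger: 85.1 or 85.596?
85.596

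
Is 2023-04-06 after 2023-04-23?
No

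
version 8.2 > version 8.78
False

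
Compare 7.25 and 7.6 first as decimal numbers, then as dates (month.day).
As decimals: 7.25 < 7.6. As dates: 7/25 is later than 7/6 (day 25 > day 6).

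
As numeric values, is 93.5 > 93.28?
True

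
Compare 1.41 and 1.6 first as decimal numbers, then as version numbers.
As decimals: 1.41 < 1.6. As versions: v1.41 > v1.6 (minor version 41 > 6).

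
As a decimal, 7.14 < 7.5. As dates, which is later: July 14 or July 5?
July 14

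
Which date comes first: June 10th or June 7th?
June 7th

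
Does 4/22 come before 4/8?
No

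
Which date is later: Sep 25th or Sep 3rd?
Sep 25th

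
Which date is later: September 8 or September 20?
September 20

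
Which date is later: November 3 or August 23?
November 3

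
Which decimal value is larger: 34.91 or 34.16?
34.91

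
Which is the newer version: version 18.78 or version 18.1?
version 18.78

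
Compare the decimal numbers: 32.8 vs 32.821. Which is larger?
32.821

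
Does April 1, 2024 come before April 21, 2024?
Yes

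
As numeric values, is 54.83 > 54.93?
False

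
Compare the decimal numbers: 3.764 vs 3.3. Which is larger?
3.764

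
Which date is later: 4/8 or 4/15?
4/15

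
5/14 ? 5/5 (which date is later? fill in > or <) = >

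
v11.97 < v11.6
False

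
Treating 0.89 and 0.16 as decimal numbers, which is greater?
0.89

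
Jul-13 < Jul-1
False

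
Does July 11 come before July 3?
No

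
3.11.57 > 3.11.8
True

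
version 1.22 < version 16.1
True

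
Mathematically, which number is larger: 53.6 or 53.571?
53.6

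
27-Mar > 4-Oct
False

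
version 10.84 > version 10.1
True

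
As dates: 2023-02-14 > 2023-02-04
True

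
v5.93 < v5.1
False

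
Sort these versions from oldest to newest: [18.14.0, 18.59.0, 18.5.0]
[18.5.0, 18.14.0, 18.59.0]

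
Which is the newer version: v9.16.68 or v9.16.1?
v9.16.68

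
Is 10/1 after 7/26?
Yes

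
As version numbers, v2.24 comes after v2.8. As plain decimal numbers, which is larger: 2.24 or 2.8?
2.8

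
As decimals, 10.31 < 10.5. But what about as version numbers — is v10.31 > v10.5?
True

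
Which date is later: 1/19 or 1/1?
1/19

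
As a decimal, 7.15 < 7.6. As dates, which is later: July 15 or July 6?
July 15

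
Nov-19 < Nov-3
False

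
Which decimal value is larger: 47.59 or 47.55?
47.59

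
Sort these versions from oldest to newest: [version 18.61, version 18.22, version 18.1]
[version 18.1, version 18.22, version 18.61]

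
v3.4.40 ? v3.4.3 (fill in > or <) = >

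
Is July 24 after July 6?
Yes. Day 24 comes after day 6 in July — this is a date comparison, not a decimal one (the decimal 7.24 would be smaller than 7.6).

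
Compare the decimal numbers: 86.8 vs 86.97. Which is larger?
86.97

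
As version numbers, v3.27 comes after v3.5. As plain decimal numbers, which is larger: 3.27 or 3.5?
3.5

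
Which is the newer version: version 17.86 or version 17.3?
version 17.86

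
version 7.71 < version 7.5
False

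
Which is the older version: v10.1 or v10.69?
v10.1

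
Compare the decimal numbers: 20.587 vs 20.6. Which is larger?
20.6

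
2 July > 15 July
False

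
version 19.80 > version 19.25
True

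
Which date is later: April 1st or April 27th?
April 27th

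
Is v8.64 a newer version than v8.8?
Yes. Version numbers are compared segment by segment as integers, not as decimals: minor version 64 > 8, so v8.64 > v8.8 (even though the decimal 8.64 < 8.8).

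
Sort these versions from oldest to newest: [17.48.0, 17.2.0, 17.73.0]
[17.2.0, 17.48.0, 17.73.0]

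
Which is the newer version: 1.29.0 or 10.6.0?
10.6.0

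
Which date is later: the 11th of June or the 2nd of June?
the 11th of June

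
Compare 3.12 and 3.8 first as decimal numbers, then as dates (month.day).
As decimals: 3.12 < 3.8. As dates: 3/12 is later than 3/8 (day 12 > day 8).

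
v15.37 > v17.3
False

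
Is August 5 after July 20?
Yes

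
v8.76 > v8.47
True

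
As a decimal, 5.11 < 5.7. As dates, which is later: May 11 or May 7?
May 11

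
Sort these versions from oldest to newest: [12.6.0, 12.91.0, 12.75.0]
[12.6.0, 12.75.0, 12.91.0]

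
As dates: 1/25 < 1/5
False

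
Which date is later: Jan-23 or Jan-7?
Jan-23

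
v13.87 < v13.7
False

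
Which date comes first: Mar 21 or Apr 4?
Mar 21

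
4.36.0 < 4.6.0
False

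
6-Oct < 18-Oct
True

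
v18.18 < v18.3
False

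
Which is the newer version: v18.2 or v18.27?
v18.27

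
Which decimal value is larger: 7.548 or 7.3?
7.548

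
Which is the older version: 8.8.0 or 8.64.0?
8.8.0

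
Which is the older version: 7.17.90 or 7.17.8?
7.17.8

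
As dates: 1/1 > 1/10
False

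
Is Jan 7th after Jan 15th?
No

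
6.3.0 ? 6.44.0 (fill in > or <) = <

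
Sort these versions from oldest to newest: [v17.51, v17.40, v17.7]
[v17.7, v17.40, v17.51]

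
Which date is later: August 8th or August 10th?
August 10th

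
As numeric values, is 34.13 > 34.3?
False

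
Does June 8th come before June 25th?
Yes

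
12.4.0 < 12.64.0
True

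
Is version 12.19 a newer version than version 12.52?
No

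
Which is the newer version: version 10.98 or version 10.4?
version 10.98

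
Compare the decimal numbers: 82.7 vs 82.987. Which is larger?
82.987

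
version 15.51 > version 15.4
True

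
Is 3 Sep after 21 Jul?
Yes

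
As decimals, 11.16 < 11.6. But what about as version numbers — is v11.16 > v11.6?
True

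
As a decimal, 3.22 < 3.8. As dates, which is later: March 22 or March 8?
March 22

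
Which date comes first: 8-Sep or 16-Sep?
8-Sep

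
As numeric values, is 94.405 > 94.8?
False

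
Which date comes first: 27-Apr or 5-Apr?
5-Apr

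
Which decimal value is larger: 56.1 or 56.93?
56.93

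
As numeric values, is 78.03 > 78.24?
False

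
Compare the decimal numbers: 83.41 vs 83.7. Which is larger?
83.7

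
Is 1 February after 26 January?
Yes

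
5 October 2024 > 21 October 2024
False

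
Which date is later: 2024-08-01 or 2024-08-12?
2024-08-12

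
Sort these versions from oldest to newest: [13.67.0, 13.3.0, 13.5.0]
[13.3.0, 13.5.0, 13.67.0]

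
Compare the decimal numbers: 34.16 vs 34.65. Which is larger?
34.65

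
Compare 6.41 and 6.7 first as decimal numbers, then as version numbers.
As decimals: 6.41 < 6.7. As versions: v6.41 > v6.7 (minor version 41 > 7).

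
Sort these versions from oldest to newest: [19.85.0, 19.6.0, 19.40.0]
[19.6.0, 19.40.0, 19.85.0]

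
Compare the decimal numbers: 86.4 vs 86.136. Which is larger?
86.4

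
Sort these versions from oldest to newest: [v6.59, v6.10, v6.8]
[v6.8, v6.10, v6.59]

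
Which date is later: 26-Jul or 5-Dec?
5-Dec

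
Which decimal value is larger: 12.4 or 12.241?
12.4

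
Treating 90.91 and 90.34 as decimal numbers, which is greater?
90.91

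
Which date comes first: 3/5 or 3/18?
3/5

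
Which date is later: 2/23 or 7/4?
7/4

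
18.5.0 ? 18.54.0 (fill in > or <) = <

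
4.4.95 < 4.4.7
False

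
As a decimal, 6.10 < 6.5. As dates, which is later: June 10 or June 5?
June 10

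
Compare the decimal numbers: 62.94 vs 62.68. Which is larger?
62.94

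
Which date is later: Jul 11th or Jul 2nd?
Jul 11th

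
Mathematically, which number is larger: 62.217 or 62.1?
62.217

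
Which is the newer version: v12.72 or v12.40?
v12.72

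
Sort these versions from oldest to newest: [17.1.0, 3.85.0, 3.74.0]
[3.74.0, 3.85.0, 17.1.0]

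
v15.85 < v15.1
False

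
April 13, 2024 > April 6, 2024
True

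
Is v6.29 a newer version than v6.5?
Yes. Version numbers are compared segment by segment as integers, not as decimals: minor version 29 > 5, so v6.29 > v6.5 (even though the decimal 6.29 < 6.5).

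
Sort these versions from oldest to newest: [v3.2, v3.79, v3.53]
[v3.2, v3.53, v3.79]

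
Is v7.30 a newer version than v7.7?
Yes. Version numbers are compared segment by segment as integers, not as decimals: minor version 30 > 7, so v7.30 > v7.7 (even though the decimal 7.30 < 7.7).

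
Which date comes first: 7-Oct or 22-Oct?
7-Oct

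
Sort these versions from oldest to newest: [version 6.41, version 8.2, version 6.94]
[version 6.41, version 6.94, version 8.2]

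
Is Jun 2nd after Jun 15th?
No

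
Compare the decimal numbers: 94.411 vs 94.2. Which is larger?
94.411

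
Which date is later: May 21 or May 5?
May 21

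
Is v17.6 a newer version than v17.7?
No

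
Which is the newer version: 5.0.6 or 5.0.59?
5.0.59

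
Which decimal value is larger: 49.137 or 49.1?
49.137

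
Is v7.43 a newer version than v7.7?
Yes. Version numbers are compared segment by segment as integers, not as decimals: minor version 43 > 7, so v7.43 > v7.7 (even though the decimal 7.43 < 7.7).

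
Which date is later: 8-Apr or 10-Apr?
10-Apr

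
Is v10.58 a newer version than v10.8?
Yes. Version numbers are compared segment by segment as integers, not as decimals: minor version 58 > 8, so v10.58 > v10.8 (even though the decimal 10.58 < 10.8).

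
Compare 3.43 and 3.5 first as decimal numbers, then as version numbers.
As decimals: 3.43 < 3.5. As versions: v3.43 > v3.5 (minor version 43 > 5).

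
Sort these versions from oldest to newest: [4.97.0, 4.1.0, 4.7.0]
[4.1.0, 4.7.0, 4.97.0]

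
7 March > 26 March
False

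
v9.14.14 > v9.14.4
True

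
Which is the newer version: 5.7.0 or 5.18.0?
5.18.0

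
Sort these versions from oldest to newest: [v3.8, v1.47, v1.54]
[v1.47, v1.54, v3.8]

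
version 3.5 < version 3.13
True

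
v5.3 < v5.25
True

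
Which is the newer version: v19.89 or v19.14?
v19.89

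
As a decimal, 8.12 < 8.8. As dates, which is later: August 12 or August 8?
August 12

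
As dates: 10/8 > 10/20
False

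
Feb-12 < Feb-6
False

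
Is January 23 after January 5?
Yes. Day 23 comes after day 5 in January — this is a date comparison, not a decimal one (the decimal 1.23 would be smaller than 1.5).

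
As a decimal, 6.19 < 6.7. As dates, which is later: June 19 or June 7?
June 19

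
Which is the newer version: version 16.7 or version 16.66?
version 16.66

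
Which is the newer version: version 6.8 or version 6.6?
version 6.8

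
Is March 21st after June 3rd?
No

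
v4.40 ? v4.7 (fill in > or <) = >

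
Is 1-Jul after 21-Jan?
Yes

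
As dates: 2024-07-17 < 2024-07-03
False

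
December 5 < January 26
False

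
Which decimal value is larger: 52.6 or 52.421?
52.6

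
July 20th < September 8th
True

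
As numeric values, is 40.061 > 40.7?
False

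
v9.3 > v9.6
False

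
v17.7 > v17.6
True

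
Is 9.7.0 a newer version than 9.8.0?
No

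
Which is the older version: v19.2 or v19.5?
v19.2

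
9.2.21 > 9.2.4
True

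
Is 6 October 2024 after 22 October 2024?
No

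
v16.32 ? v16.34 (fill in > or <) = <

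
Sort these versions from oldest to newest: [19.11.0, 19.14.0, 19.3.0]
[19.3.0, 19.11.0, 19.14.0]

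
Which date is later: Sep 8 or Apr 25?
Sep 8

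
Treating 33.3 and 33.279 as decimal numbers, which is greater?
33.3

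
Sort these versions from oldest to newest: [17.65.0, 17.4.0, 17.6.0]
[17.4.0, 17.6.0, 17.65.0]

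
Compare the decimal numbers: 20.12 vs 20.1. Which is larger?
20.12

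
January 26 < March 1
True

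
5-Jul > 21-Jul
False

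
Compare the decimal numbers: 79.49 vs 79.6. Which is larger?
79.6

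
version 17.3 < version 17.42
True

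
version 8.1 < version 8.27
True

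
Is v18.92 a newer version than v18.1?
Yes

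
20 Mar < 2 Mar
False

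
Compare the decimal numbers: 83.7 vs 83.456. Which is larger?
83.7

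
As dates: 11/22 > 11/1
True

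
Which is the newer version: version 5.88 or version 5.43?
version 5.88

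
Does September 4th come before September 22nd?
Yes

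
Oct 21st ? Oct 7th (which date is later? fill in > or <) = >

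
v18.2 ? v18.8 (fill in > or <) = <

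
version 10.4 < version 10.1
False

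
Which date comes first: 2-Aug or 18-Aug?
2-Aug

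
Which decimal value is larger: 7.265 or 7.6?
7.6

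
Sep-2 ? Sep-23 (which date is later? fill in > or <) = <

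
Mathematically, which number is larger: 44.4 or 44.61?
44.61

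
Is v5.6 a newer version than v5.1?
Yes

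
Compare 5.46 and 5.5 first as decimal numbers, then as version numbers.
As decimals: 5.46 < 5.5. As versions: v5.46 > v5.5 (minor version 46 > 5).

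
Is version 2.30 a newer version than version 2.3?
Yes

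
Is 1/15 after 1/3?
Yes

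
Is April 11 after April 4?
Yes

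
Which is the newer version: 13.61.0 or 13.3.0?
13.61.0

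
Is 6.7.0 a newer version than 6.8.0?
No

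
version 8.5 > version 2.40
True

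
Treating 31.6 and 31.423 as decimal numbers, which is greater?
31.6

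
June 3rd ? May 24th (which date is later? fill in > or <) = >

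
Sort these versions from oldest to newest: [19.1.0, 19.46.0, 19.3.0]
[19.1.0, 19.3.0, 19.46.0]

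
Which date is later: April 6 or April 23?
April 23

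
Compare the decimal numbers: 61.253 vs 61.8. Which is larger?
61.8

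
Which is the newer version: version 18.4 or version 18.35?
version 18.35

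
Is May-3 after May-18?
No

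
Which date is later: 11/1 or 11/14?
11/14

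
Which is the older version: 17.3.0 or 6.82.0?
6.82.0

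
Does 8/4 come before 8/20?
Yes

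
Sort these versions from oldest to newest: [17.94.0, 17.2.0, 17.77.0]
[17.2.0, 17.77.0, 17.94.0]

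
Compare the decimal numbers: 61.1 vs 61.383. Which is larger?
61.383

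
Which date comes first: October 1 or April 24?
April 24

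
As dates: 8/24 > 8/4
True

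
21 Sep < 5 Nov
True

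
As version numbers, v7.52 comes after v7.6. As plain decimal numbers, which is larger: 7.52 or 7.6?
7.6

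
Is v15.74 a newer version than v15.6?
Yes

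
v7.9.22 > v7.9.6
True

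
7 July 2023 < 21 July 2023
True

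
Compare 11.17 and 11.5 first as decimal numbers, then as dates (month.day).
As decimals: 11.17 < 11.5. As dates: 11/17 is later than 11/5 (day 17 > day 5).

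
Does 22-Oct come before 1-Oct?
No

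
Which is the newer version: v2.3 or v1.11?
v2.3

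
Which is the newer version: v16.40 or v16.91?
v16.91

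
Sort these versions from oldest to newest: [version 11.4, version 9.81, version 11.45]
[version 9.81, version 11.4, version 11.45]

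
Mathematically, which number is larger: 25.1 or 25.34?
25.34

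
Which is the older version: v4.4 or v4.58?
v4.4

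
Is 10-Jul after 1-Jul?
Yes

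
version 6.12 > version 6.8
True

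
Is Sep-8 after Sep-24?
No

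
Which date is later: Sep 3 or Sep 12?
Sep 12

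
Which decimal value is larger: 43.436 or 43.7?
43.7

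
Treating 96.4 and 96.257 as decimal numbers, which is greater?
96.4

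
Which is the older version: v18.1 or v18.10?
v18.1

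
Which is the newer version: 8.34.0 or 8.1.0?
8.34.0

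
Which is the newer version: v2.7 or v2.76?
v2.76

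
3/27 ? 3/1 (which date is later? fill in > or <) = >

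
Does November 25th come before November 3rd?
No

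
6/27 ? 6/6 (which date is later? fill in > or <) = >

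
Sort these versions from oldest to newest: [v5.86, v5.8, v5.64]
[v5.8, v5.64, v5.86]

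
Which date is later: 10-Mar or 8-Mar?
10-Mar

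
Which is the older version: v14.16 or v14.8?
v14.8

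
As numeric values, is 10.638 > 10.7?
False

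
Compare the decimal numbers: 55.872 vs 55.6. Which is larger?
55.872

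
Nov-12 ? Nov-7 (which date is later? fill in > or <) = >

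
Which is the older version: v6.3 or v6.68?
v6.3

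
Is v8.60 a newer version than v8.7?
Yes. Version numbers are compared segment by segment as integers, not as decimals: minor version 60 > 7, so v8.60 > v8.7 (even though the decimal 8.60 < 8.7).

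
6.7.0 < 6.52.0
True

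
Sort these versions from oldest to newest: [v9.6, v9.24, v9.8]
[v9.6, v9.8, v9.24]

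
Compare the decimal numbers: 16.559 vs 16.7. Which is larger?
16.7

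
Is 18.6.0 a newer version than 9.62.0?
Yes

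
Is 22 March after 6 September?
No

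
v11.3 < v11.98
True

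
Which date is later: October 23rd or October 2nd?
October 23rd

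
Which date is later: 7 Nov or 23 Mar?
7 Nov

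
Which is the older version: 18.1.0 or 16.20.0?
16.20.0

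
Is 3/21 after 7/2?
No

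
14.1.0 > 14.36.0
False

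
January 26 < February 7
True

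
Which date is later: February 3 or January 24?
February 3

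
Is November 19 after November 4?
Yes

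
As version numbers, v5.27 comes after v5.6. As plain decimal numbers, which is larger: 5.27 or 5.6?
5.6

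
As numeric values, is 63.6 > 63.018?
True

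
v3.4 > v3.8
False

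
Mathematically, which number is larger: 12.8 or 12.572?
12.8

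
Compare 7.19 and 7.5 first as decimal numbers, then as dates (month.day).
As decimals: 7.19 < 7.5. As dates: 7/19 is later than 7/5 (day 19 > day 5).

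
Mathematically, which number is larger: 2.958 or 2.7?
2.958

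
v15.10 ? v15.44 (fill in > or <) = <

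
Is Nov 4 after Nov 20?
No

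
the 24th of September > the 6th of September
True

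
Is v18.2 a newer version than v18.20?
No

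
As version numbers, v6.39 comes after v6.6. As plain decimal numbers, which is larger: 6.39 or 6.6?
6.6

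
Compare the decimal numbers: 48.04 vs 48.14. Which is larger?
48.14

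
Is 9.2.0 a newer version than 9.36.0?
No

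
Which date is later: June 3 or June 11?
June 11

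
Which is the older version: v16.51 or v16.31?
v16.31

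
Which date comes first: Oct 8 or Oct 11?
Oct 8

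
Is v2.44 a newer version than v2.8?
Yes. Version numbers are compared segment by segment as integers, not as decimals: minor version 44 > 8, so v2.44 > v2.8 (even though the decimal 2.44 < 2.8).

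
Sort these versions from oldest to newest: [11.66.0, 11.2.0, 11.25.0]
[11.2.0, 11.25.0, 11.66.0]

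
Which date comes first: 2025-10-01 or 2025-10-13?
2025-10-01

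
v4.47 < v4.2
False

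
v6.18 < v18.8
True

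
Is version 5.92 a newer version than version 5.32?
Yes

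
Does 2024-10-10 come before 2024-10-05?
No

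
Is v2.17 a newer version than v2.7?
Yes. Version numbers are compared segment by segment as integers, not as decimals: minor version 17 > 7, so v2.17 > v2.7 (even though the decimal 2.17 < 2.7).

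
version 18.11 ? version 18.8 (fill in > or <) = >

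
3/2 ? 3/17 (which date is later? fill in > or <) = <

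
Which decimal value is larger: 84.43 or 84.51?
84.51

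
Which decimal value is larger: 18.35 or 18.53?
18.53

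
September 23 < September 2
False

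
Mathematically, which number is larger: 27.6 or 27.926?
27.926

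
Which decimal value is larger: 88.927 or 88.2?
88.927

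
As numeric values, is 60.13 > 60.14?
False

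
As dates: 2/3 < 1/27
False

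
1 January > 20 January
False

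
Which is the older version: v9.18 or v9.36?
v9.18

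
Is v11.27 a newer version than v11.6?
Yes. Version numbers are compared segment by segment as integers, not as decimals: minor version 27 > 6, so v11.27 > v11.6 (even though the decimal 11.27 < 11.6).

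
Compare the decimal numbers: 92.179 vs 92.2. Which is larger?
92.2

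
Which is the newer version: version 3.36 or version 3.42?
version 3.42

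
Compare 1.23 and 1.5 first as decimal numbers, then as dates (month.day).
As decimals: 1.23 < 1.5. As dates: 1/23 is later than 1/5 (day 23 > day 5).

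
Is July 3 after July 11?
No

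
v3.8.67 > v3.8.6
True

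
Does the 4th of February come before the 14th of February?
Yes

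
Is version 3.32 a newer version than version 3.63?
No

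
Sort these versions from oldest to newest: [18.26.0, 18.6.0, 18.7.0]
[18.6.0, 18.7.0, 18.26.0]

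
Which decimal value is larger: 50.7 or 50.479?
50.7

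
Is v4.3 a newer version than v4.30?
No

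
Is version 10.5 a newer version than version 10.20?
No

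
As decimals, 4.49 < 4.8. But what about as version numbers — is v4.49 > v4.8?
True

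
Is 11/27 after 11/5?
Yes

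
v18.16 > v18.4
True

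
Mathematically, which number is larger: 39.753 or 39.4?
39.753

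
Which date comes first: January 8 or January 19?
January 8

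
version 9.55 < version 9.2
False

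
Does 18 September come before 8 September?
No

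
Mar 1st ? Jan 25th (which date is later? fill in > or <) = >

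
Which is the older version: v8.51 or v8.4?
v8.4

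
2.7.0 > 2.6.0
True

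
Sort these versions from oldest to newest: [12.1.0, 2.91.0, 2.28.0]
[2.28.0, 2.91.0, 12.1.0]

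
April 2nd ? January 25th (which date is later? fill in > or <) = >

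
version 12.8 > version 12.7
True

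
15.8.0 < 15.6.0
False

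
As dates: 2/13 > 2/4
True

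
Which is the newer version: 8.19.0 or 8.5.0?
8.19.0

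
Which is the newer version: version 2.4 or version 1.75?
version 2.4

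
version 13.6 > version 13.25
False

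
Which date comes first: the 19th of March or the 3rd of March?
the 3rd of March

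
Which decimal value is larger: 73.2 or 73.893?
73.893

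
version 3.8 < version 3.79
True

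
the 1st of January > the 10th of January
False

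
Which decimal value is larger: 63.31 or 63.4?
63.4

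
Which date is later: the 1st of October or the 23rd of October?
the 23rd of October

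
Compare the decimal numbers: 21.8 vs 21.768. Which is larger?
21.8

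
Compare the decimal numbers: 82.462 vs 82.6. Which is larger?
82.6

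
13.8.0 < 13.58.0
True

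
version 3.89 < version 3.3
False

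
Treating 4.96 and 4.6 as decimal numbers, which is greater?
4.96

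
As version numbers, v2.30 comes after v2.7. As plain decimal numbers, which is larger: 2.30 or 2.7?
2.7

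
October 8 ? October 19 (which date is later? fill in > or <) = <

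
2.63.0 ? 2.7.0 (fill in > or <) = >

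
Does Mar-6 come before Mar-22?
Yes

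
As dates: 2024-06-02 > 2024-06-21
False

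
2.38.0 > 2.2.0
True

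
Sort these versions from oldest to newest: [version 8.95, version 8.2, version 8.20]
[version 8.2, version 8.20, version 8.95]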